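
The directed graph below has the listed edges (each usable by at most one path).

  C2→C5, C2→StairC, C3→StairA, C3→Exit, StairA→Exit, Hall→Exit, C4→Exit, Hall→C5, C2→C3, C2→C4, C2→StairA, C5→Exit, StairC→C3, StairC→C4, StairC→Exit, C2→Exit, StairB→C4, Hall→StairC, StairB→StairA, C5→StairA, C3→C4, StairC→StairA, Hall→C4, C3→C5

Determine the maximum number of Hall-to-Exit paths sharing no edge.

Assign every edge capacity 1; by Menger, the answer equals the max flow.
Path Hall→Exit (+1); total 1.
Path Hall→StairC→Exit (+1); total 2.
Path Hall→C5→Exit (+1); total 3.
Path Hall→C4→Exit (+1); total 4.
No residual Hall→Exit path; max flow = 4.
Certifying cut of size 4: {Hall→C4, Hall→C5, Hall→Exit, Hall→StairC}.

4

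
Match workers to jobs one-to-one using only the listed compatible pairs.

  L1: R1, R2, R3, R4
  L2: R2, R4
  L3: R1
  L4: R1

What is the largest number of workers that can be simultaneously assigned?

Unit-capacity flow: source→left, listed edges, right→sink; max matching = max flow.
Augmenting path L1→R1 (+1); matched 1.
Augmenting path L2→R2 (+1); matched 2.
Augmenting path L3→R1→L1→R3 (+1); matched 3.
No augmenting path remains; maximum matching = 3.
König certificate: {L1, L2, R1} is a vertex cover of size 3 (every listed pair touches it), so no matching can be larger.

3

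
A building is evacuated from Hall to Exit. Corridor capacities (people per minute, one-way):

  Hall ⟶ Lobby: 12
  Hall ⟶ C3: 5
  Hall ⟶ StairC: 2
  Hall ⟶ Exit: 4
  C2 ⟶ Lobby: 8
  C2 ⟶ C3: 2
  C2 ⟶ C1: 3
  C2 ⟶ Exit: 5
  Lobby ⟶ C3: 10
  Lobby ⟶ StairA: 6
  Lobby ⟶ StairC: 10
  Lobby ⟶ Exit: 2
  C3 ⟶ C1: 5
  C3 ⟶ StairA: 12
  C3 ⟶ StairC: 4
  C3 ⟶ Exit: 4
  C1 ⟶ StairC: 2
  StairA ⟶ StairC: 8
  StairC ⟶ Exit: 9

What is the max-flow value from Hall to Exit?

Augment Hall→Exit: bottleneck 4, flow now 4.
Augment Hall→Lobby→Exit: bottleneck 2, flow now 6.
Augment Hall→C3→Exit: bottleneck 4, flow now 10.
Augment Hall→StairC→Exit: bottleneck 2, flow now 12.
Augment Hall→Lobby→StairC→Exit: bottleneck 7, flow now 19.
No augmenting path remains; maximum flow = 19.
In the residual graph, reachable from Hall: {Hall, Lobby, C3, C1, StairA, StairC}.
Min-cut edges: Hall→Exit (4), Lobby→Exit (2), C3→Exit (4), StairC→Exit (9); capacity 4 + 2 + 4 + 9 = 19.
This cut is saturated, so no flow can exceed 19.

19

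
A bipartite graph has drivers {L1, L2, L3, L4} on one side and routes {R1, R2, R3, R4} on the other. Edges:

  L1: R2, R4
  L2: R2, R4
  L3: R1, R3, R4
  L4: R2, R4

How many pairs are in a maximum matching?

Unit-capacity flow: source→left, listed edges, right→sink; max matching = max flow.
Augmenting path L1→R2 (+1); matched 1.
Augmenting path L2→R4 (+1); matched 2.
Augmenting path L3→R1 (+1); matched 3.
No augmenting path remains; maximum matching = 3.
König certificate: {L3, R2, R4} is a vertex cover of size 3 (every listed pair touches it), so no matching can be larger.

3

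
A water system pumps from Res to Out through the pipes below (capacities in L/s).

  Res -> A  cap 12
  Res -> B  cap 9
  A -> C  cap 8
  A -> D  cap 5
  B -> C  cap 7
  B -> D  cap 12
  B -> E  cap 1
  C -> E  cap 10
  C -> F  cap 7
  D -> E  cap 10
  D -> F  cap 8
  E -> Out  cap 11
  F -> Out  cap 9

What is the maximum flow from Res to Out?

20

Augment Res→B→E→Out: bottleneck 1, flow now 1.
Augment Res→A→C→E→Out: bottleneck 8, flow now 9.
Augment Res→A→D→E→Out: bottleneck 2, flow now 11.
Augment Res→A→D→F→Out: bottleneck 2, flow now 13.
Augment Res→B→C→F→Out: bottleneck 7, flow now 20.
No augmenting path remains; maximum flow = 20.
In the residual graph, reachable from Res: {Res, A, B, C, D, E, F}.
Min-cut edges: E→Out (11), F→Out (9); capacity 11 + 9 = 20.
This cut is saturated, so no flow can exceed 20.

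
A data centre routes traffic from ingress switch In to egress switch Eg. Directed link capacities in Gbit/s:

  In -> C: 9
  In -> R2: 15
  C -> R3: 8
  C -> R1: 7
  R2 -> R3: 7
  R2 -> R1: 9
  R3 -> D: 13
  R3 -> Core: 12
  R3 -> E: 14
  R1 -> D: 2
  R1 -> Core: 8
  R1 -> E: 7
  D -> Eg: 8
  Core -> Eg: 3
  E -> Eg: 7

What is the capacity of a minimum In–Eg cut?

18

Augment In→C→R3→D→Eg: bottleneck 8, flow now 8.
Augment In→C→R1→Core→Eg: bottleneck 1, flow now 9.
Augment In→R2→R3→Core→Eg: bottleneck 2, flow now 11.
Augment In→R2→R3→E→Eg: bottleneck 5, flow now 16.
Augment In→R2→R1→E→Eg: bottleneck 2, flow now 18.
No augmenting path remains; maximum flow = 18.
By max-flow min-cut, the minimum cut capacity equals the max flow.
In the residual graph, reachable from In: {In, C, R2, R3, R1, D, Core, E}.
Min-cut edges: D→Eg (8), Core→Eg (3), E→Eg (7); capacity 8 + 3 + 7 = 18.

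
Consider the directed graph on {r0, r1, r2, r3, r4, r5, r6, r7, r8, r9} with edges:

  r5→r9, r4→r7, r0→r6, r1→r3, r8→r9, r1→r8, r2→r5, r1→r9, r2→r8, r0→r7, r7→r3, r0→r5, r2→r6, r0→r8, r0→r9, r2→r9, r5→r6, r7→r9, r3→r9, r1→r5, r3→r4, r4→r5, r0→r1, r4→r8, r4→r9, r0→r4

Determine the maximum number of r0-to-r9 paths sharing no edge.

Assign every edge capacity 1; by Menger, the answer equals the max flow.
Path r0→r9 (+1); total 1.
Path r0→r1→r9 (+1); total 2.
Path r0→r4→r9 (+1); total 3.
Path r0→r5→r9 (+1); total 4.
Path r0→r7→r9 (+1); total 5.
Path r0→r8→r9 (+1); total 6.
No residual r0→r9 path; max flow = 6.
Certifying cut of size 6: {r0→r1, r0→r4, r0→r5, r0→r7, r0→r8, r0→r9}.

6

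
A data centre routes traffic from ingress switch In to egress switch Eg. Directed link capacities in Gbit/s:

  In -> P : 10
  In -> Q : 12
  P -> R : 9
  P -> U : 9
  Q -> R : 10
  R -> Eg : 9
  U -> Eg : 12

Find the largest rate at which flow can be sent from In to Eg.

Augment In→P→R→Eg: bottleneck 9, flow now 9.
Augment In→P→U→Eg: bottleneck 1, flow now 10.
Augment In→Q→R→P→U→Eg: bottleneck 8, flow now 18. (uses reverse residual edge)
No augmenting path remains; maximum flow = 18.
In the residual graph, reachable from In: {In, P, Q, R}.
Min-cut edges: P→U (9), R→Eg (9); capacity 9 + 9 = 18.
This cut is saturated, so no flow can exceed 18.

18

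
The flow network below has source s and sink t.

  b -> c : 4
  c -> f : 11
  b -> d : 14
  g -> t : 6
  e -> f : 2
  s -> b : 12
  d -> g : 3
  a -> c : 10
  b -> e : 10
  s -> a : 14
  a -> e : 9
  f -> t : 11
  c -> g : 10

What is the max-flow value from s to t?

17

Augment s→a→c→f→t: bottleneck 10, flow now 10.
Augment s→a→e→f→t: bottleneck 1, flow now 11.
Augment s→b→c→g→t: bottleneck 4, flow now 15.
Augment s→b→d→g→t: bottleneck 2, flow now 17.
No augmenting path remains; maximum flow = 17.
In the residual graph, reachable from s: {s, a, b, c, d, e, f, g}.
Min-cut edges: f→t (11), g→t (6); capacity 11 + 6 = 17.
This cut is saturated, so no flow can exceed 17.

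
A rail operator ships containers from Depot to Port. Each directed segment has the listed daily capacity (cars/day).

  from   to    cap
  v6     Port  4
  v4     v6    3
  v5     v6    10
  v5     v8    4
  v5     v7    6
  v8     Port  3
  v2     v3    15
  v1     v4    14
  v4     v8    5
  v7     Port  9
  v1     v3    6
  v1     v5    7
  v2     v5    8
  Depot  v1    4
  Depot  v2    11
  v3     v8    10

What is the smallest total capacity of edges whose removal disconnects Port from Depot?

13

Augment Depot→v1→v3→v8→Port: bottleneck 3, flow now 3.
Augment Depot→v1→v4→v6→Port: bottleneck 1, flow now 4.
Augment Depot→v2→v5→v6→Port: bottleneck 3, flow now 7.
Augment Depot→v2→v5→v7→Port: bottleneck 5, flow now 12.
Augment Depot→v2→v3→v1→v5→v7→Port: bottleneck 1, flow now 13. (uses reverse residual edge)
No augmenting path remains; maximum flow = 13.
By max-flow min-cut, the minimum cut capacity equals the max flow.
In the residual graph, reachable from Depot: {Depot, v1, v2, v3, v4, v5, v6, v8}.
Min-cut edges: v5→v7 (6), v6→Port (4), v8→Port (3); capacity 6 + 4 + 3 = 13.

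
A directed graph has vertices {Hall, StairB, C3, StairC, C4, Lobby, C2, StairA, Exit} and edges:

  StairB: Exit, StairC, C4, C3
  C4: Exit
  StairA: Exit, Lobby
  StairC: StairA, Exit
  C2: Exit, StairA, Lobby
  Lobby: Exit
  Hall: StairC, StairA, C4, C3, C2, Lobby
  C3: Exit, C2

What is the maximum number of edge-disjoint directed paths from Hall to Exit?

6

Assign every edge capacity 1; by Menger, the answer equals the max flow.
Path Hall→C3→Exit (+1); total 1.
Path Hall→StairC→Exit (+1); total 2.
Path Hall→C4→Exit (+1); total 3.
Path Hall→Lobby→Exit (+1); total 4.
Path Hall→C2→Exit (+1); total 5.
Path Hall→StairA→Exit (+1); total 6.
No residual Hall→Exit path; max flow = 6.
Certifying cut of size 6: {Hall→C2, Hall→C3, Hall→C4, Hall→Lobby, Hall→StairA, Hall→StairC}.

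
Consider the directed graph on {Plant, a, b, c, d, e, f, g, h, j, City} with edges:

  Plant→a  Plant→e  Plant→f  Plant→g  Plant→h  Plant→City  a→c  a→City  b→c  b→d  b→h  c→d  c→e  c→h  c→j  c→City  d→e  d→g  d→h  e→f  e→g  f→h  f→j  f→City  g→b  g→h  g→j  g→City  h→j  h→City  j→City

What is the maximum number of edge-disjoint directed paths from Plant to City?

6

Assign every edge capacity 1; by Menger, the answer equals the max flow.
Path Plant→City (+1); total 1.
Path Plant→a→City (+1); total 2.
Path Plant→f→City (+1); total 3.
Path Plant→g→City (+1); total 4.
Path Plant→h→City (+1); total 5.
Path Plant→e→f→j→City (+1); total 6.
No residual Plant→City path; max flow = 6.
Certifying cut of size 6: {Plant→City, Plant→a, Plant→e, Plant→f, Plant→g, Plant→h}.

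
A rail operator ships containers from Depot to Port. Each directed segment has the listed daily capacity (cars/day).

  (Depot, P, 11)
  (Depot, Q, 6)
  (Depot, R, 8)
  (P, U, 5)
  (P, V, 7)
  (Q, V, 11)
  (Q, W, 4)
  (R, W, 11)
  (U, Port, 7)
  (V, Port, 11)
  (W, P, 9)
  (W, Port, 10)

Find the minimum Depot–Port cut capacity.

Augment Depot→P→U→Port: bottleneck 5, flow now 5.
Augment Depot→P→V→Port: bottleneck 6, flow now 11.
Augment Depot→Q→V→Port: bottleneck 5, flow now 16.
Augment Depot→Q→W→Port: bottleneck 1, flow now 17.
Augment Depot→R→W→Port: bottleneck 8, flow now 25.
No augmenting path remains; maximum flow = 25.
By max-flow min-cut, the minimum cut capacity equals the max flow.
In the residual graph, reachable from Depot: {Depot}.
Min-cut edges: Depot→P (11), Depot→Q (6), Depot→R (8); capacity 11 + 6 + 8 = 25.

25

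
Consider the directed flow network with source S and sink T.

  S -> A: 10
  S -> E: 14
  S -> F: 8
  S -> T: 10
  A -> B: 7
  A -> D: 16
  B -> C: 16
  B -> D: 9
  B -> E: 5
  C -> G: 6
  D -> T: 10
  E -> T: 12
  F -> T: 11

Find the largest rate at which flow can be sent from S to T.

40

Augment S→T: bottleneck 10, flow now 10.
Augment S→E→T: bottleneck 12, flow now 22.
Augment S→F→T: bottleneck 8, flow now 30.
Augment S→A→D→T: bottleneck 10, flow now 40.
No augmenting path remains; maximum flow = 40.
In the residual graph, reachable from S: {S, E}.
Min-cut edges: S→A (10), S→F (8), S→T (10), E→T (12); capacity 10 + 8 + 10 + 12 = 40.
This cut is saturated, so no flow can exceed 40.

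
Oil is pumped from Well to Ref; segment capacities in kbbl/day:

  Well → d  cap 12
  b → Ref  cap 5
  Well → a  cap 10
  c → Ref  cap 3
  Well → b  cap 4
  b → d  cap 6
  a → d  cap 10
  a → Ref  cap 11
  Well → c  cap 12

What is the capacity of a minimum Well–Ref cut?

Augment Well→a→Ref: bottleneck 10, flow now 10.
Augment Well→b→Ref: bottleneck 4, flow now 14.
Augment Well→c→Ref: bottleneck 3, flow now 17.
No augmenting path remains; maximum flow = 17.
By max-flow min-cut, the minimum cut capacity equals the max flow.
In the residual graph, reachable from Well: {Well, c, d}.
Min-cut edges: Well→a (10), Well→b (4), c→Ref (3); capacity 10 + 4 + 3 = 17.

17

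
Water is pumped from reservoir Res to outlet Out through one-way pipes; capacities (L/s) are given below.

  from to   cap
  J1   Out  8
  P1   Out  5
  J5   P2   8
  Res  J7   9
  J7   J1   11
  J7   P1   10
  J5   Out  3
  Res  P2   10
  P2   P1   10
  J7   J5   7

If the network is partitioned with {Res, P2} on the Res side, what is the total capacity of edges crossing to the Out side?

19

Edges leaving {Res, P2}: Res→J7 (9), P2→P1 (10).
Cut capacity = 9 + 10 = 19.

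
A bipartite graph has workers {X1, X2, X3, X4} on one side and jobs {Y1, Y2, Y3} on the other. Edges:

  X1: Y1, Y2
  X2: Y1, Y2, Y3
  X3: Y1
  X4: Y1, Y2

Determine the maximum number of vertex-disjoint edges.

3

Unit-capacity flow: source→left, listed edges, right→sink; max matching = max flow.
Augmenting path X1→Y1 (+1); matched 1.
Augmenting path X2→Y2 (+1); matched 2.
Augmenting path X4→Y2→X2→Y3 (+1); matched 3.
No augmenting path remains; maximum matching = 3.
König certificate: {X2, Y1, Y2} is a vertex cover of size 3 (every listed pair touches it), so no matching can be larger.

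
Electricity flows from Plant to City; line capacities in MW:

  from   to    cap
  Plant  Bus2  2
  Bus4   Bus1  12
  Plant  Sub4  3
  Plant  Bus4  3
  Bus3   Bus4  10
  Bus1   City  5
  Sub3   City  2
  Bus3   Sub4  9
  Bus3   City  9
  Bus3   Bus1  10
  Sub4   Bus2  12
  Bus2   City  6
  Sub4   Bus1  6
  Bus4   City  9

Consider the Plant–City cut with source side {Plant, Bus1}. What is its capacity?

Edges leaving {Plant, Bus1}: Plant→Sub4 (3), Plant→Bus4 (3), Plant→Bus2 (2), Bus1→City (5).
Cut capacity = 3 + 3 + 2 + 5 = 13.

13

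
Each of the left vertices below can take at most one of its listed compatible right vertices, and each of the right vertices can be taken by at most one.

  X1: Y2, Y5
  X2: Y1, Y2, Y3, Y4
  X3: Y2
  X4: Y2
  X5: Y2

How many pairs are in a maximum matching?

3

Unit-capacity flow: source→left, listed edges, right→sink; max matching = max flow.
Augmenting path X1→Y2 (+1); matched 1.
Augmenting path X2→Y1 (+1); matched 2.
Augmenting path X3→Y2→X1→Y5 (+1); matched 3.
No augmenting path remains; maximum matching = 3.
König certificate: {X1, X2, Y2} is a vertex cover of size 3 (every listed pair touches it), so no matching can be larger.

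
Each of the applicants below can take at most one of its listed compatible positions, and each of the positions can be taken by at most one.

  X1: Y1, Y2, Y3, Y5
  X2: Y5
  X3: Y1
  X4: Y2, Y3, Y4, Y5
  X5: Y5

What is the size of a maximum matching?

Unit-capacity flow: source→left, listed edges, right→sink; max matching = max flow.
Augmenting path X1→Y1 (+1); matched 1.
Augmenting path X2→Y5 (+1); matched 2.
Augmenting path X4→Y2 (+1); matched 3.
Augmenting path X3→Y1→X1→Y3 (+1); matched 4.
No augmenting path remains; maximum matching = 4.
König certificate: {X1, X3, X4, Y5} is a vertex cover of size 4 (every listed pair touches it), so no matching can be larger.

4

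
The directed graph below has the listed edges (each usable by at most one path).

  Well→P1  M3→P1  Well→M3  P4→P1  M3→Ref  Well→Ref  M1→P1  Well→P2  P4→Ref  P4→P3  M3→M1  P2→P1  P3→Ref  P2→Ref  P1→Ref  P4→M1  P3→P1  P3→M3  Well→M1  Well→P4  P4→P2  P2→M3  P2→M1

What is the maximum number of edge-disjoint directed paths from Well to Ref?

5

Assign every edge capacity 1; by Menger, the answer equals the max flow.
Path Well→Ref (+1); total 1.
Path Well→P4→Ref (+1); total 2.
Path Well→P2→Ref (+1); total 3.
Path Well→M3→Ref (+1); total 4.
Path Well→P1→Ref (+1); total 5.
No residual Well→Ref path; max flow = 5.
Certifying cut of size 5: {P1→Ref, Well→M3, Well→P2, Well→P4, Well→Ref}.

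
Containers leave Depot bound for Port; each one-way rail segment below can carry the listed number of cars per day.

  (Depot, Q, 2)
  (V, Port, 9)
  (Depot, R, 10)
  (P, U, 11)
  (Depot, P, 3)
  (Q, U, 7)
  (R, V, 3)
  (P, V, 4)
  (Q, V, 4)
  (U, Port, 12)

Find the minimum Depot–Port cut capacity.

Augment Depot→P→U→Port: bottleneck 3, flow now 3.
Augment Depot→Q→U→Port: bottleneck 2, flow now 5.
Augment Depot→R→V→Port: bottleneck 3, flow now 8.
No augmenting path remains; maximum flow = 8.
By max-flow min-cut, the minimum cut capacity equals the max flow.
In the residual graph, reachable from Depot: {Depot, R}.
Min-cut edges: Depot→P (3), Depot→Q (2), R→V (3); capacity 3 + 2 + 3 = 8.

8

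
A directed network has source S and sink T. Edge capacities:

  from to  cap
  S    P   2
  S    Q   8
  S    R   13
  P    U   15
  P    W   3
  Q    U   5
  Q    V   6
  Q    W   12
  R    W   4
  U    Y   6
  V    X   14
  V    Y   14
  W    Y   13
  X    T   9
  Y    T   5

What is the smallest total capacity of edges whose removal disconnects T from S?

11

Augment S→P→U→Y→T: bottleneck 2, flow now 2.
Augment S→Q→U→Y→T: bottleneck 3, flow now 5.
Augment S→Q→V→X→T: bottleneck 5, flow now 10.
Augment S→R→W→Y→U→Q→V→X→T: bottleneck 1, flow now 11. (uses reverse residual edge)
No augmenting path remains; maximum flow = 11.
By max-flow min-cut, the minimum cut capacity equals the max flow.
In the residual graph, reachable from S: {S, P, Q, R, U, W, Y}.
Min-cut edges: Q→V (6), Y→T (5); capacity 6 + 5 = 11.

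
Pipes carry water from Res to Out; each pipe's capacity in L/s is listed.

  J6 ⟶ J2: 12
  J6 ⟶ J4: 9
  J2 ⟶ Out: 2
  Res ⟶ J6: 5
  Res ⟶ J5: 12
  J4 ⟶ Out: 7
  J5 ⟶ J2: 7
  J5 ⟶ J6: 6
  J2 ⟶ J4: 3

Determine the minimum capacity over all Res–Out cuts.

Augment Res→J5→J2→Out: bottleneck 2, flow now 2.
Augment Res→J6→J4→Out: bottleneck 5, flow now 7.
Augment Res→J5→J6→J4→Out: bottleneck 2, flow now 9.
No augmenting path remains; maximum flow = 9.
By max-flow min-cut, the minimum cut capacity equals the max flow.
In the residual graph, reachable from Res: {Res, J5, J6, J4, J2}.
Min-cut edges: J4→Out (7), J2→Out (2); capacity 7 + 2 = 9.

9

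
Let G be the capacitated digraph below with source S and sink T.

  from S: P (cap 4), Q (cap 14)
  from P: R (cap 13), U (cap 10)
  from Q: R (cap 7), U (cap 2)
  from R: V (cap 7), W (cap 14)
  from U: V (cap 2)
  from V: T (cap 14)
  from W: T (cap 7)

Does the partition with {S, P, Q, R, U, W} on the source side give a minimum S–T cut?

No — its capacity is 16, but the minimum cut has capacity 13.

Given cut capacity: 7 + 2 + 7 = 16.
Augment S→P→R→V→T: bottleneck 4, flow now 4.
Augment S→Q→R→V→T: bottleneck 3, flow now 7.
Augment S→Q→R→W→T: bottleneck 4, flow now 11.
Augment S→Q→U→V→T: bottleneck 2, flow now 13.
No augmenting path remains; maximum flow = 13.
In the residual graph, reachable from S: {S, Q}.
Min-cut edges: S→P (4), Q→R (7), Q→U (2); capacity 4 + 7 + 2 = 13.
Cut capacity 16 exceeds the max flow 13, so it is not minimum.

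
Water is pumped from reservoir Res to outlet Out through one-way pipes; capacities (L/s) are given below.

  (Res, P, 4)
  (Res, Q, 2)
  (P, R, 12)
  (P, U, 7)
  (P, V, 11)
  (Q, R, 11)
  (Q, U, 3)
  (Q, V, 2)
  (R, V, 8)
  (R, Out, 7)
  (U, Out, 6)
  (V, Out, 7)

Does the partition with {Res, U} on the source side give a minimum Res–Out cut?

Given cut capacity: 4 + 2 + 6 = 12.
Augment Res→P→R→Out: bottleneck 4, flow now 4.
Augment Res→Q→R→Out: bottleneck 2, flow now 6.
No augmenting path remains; maximum flow = 6.
In the residual graph, reachable from Res: {Res}.
Min-cut edges: Res→P (4), Res→Q (2); capacity 4 + 2 = 6.
Cut capacity 12 exceeds the max flow 6, so it is not minimum.

No — its capacity is 12, but the minimum cut has capacity 6.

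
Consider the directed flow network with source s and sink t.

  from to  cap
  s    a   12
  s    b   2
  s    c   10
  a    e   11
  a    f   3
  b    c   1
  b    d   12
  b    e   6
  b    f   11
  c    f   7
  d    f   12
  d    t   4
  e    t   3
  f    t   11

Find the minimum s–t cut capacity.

Augment s→a→e→t: bottleneck 3, flow now 3.
Augment s→a→f→t: bottleneck 3, flow now 6.
Augment s→b→d→t: bottleneck 2, flow now 8.
Augment s→c→f→t: bottleneck 7, flow now 15.
No augmenting path remains; maximum flow = 15.
By max-flow min-cut, the minimum cut capacity equals the max flow.
In the residual graph, reachable from s: {s, a, c, e}.
Min-cut edges: s→b (2), a→f (3), c→f (7), e→t (3); capacity 2 + 3 + 7 + 3 = 15.

15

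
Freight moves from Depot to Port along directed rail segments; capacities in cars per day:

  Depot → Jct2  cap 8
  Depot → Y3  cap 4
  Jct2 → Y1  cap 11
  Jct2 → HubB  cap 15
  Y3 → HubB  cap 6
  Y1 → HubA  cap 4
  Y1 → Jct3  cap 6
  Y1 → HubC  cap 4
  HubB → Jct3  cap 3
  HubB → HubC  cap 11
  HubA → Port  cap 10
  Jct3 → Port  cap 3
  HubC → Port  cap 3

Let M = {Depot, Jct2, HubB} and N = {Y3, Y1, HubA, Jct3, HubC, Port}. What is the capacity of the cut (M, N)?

Edges leaving {Depot, Jct2, HubB}: Depot→Y3 (4), Jct2→Y1 (11), HubB→Jct3 (3), HubB→HubC (11).
Cut capacity = 4 + 11 + 3 + 11 = 29.

29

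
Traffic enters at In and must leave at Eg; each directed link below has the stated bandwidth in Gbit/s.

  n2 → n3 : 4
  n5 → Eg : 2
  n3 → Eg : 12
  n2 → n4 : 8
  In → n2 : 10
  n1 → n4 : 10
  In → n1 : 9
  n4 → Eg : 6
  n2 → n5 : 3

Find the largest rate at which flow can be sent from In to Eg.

12

Augment In→n1→n4→Eg: bottleneck 6, flow now 6.
Augment In→n2→n3→Eg: bottleneck 4, flow now 10.
Augment In→n2→n5→Eg: bottleneck 2, flow now 12.
No augmenting path remains; maximum flow = 12.
In the residual graph, reachable from In: {In, n1, n2, n4, n5}.
Min-cut edges: n2→n3 (4), n4→Eg (6), n5→Eg (2); capacity 4 + 6 + 2 = 12.
This cut is saturated, so no flow can exceed 12.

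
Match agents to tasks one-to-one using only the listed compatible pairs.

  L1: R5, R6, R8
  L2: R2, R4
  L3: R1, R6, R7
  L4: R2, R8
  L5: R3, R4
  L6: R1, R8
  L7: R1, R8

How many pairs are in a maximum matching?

7

Unit-capacity flow: source→left, listed edges, right→sink; max matching = max flow.
Augmenting path L1→R5 (+1); matched 1.
Augmenting path L2→R2 (+1); matched 2.
Augmenting path L3→R1 (+1); matched 3.
Augmenting path L4→R8 (+1); matched 4.
Augmenting path L5→R3 (+1); matched 5.
Augmenting path L6→R1→L3→R6 (+1); matched 6.
Augmenting path L7→R8→L4→R2→L2→R4 (+1); matched 7.
No augmenting path remains; maximum matching = 7.
König certificate: {L1, L2, L3, L4, L5, L6, L7} is a vertex cover of size 7 (every listed pair touches it), so no matching can be larger.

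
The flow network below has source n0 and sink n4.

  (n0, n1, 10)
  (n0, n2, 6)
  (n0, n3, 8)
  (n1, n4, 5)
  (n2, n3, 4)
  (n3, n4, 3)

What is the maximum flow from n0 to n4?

8

Augment n0→n1→n4: bottleneck 5, flow now 5.
Augment n0→n3→n4: bottleneck 3, flow now 8.
No augmenting path remains; maximum flow = 8.
In the residual graph, reachable from n0: {n0, n1, n2, n3}.
Min-cut edges: n1→n4 (5), n3→n4 (3); capacity 5 + 3 = 8.
This cut is saturated, so no flow can exceed 8.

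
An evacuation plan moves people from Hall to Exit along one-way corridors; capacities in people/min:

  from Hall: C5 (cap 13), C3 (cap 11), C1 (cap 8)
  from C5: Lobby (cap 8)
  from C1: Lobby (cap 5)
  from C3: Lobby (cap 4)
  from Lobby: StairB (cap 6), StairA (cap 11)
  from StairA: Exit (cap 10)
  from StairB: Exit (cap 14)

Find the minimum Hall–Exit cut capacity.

Augment Hall→C5→Lobby→StairA→Exit: bottleneck 8, flow now 8.
Augment Hall→C1→Lobby→StairA→Exit: bottleneck 2, flow now 10.
Augment Hall→C1→Lobby→StairB→Exit: bottleneck 3, flow now 13.
Augment Hall→C3→Lobby→StairB→Exit: bottleneck 3, flow now 16.
No augmenting path remains; maximum flow = 16.
By max-flow min-cut, the minimum cut capacity equals the max flow.
In the residual graph, reachable from Hall: {Hall, C5, C1, C3, Lobby, StairA}.
Min-cut edges: Lobby→StairB (6), StairA→Exit (10); capacity 6 + 10 = 16.

16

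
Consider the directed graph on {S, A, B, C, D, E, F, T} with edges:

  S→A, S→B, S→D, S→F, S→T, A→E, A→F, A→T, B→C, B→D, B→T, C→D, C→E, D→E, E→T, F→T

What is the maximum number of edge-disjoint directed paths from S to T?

Assign every edge capacity 1; by Menger, the answer equals the max flow.
Path S→T (+1); total 1.
Path S→A→T (+1); total 2.
Path S→B→T (+1); total 3.
Path S→F→T (+1); total 4.
Path S→D→E→T (+1); total 5.
No residual S→T path; max flow = 5.
Certifying cut of size 5: {S→A, S→B, S→D, S→F, S→T}.

5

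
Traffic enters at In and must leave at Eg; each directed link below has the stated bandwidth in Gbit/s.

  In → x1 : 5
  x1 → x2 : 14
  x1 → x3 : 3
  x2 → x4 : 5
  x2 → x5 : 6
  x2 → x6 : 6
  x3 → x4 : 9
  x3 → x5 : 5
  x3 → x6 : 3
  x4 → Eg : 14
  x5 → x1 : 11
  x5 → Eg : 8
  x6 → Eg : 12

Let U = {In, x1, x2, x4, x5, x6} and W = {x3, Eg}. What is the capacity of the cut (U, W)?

Edges leaving {In, x1, x2, x4, x5, x6}: x1→x3 (3), x4→Eg (14), x5→Eg (8), x6→Eg (12).
Cut capacity = 3 + 14 + 8 + 12 = 37.

37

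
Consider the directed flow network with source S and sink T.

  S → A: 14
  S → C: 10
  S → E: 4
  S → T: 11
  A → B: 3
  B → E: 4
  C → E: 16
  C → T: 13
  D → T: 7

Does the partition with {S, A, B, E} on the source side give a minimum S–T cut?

Yes — it is a minimum cut (capacity 21).

Given cut capacity: 10 + 11 = 21.
Augment S→T: bottleneck 11, flow now 11.
Augment S→C→T: bottleneck 10, flow now 21.
No augmenting path remains; maximum flow = 21.
Cut capacity 21 equals the max flow, so it is a minimum cut.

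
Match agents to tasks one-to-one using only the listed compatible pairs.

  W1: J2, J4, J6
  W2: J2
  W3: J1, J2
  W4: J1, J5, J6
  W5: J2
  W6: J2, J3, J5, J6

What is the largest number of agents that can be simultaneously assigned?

Unit-capacity flow: source→left, listed edges, right→sink; max matching = max flow.
Augmenting path W1→J2 (+1); matched 1.
Augmenting path W3→J1 (+1); matched 2.
Augmenting path W4→J5 (+1); matched 3.
Augmenting path W6→J3 (+1); matched 4.
Augmenting path W2→J2→W1→J4 (+1); matched 5.
No augmenting path remains; maximum matching = 5.
König certificate: {W1, W3, W4, W6, J2} is a vertex cover of size 5 (every listed pair touches it), so no matching can be larger.

5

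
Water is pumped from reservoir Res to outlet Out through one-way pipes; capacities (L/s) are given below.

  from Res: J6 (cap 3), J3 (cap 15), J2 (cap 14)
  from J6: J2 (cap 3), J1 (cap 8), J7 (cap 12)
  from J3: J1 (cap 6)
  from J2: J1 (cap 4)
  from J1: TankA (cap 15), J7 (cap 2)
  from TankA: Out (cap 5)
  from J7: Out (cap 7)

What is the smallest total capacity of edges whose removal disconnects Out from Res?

Augment Res→J6→J7→Out: bottleneck 3, flow now 3.
Augment Res→J3→J1→TankA→Out: bottleneck 5, flow now 8.
Augment Res→J3→J1→J7→Out: bottleneck 1, flow now 9.
Augment Res→J2→J1→J7→Out: bottleneck 1, flow now 10.
No augmenting path remains; maximum flow = 10.
By max-flow min-cut, the minimum cut capacity equals the max flow.
In the residual graph, reachable from Res: {Res, J3, J2, J1, TankA}.
Min-cut edges: Res→J6 (3), J1→J7 (2), TankA→Out (5); capacity 3 + 2 + 5 = 10.

10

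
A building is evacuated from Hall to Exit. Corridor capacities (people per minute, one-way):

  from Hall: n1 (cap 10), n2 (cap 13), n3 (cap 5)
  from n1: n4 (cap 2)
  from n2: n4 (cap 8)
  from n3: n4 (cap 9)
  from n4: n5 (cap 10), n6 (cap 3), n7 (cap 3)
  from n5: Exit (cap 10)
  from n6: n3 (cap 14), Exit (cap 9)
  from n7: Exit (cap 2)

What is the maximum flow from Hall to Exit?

15

Augment Hall→n1→n4→n5→Exit: bottleneck 2, flow now 2.
Augment Hall→n2→n4→n5→Exit: bottleneck 8, flow now 10.
Augment Hall→n3→n4→n6→Exit: bottleneck 3, flow now 13.
Augment Hall→n3→n4→n7→Exit: bottleneck 2, flow now 15.
No augmenting path remains; maximum flow = 15.
In the residual graph, reachable from Hall: {Hall, n1, n2}.
Min-cut edges: Hall→n3 (5), n1→n4 (2), n2→n4 (8); capacity 5 + 2 + 8 = 15.
This cut is saturated, so no flow can exceed 15.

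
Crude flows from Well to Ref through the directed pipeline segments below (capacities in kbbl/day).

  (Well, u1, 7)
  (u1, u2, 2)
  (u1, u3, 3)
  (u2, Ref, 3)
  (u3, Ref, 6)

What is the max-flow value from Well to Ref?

5

Augment Well→u1→u2→Ref: bottleneck 2, flow now 2.
Augment Well→u1→u3→Ref: bottleneck 3, flow now 5.
No augmenting path remains; maximum flow = 5.
In the residual graph, reachable from Well: {Well, u1}.
Min-cut edges: u1→u2 (2), u1→u3 (3); capacity 2 + 3 = 5.
This cut is saturated, so no flow can exceed 5.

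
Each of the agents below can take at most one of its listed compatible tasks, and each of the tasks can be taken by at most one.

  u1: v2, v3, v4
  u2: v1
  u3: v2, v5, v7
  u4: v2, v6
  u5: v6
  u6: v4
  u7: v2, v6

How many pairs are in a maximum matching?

Unit-capacity flow: source→left, listed edges, right→sink; max matching = max flow.
Augmenting path u1→v2 (+1); matched 1.
Augmenting path u2→v1 (+1); matched 2.
Augmenting path u3→v5 (+1); matched 3.
Augmenting path u4→v6 (+1); matched 4.
Augmenting path u6→v4 (+1); matched 5.
Augmenting path u7→v2→u1→v3 (+1); matched 6.
No augmenting path remains; maximum matching = 6.
König certificate: {u1, u2, u3, u6, v2, v6} is a vertex cover of size 6 (every listed pair touches it), so no matching can be larger.

6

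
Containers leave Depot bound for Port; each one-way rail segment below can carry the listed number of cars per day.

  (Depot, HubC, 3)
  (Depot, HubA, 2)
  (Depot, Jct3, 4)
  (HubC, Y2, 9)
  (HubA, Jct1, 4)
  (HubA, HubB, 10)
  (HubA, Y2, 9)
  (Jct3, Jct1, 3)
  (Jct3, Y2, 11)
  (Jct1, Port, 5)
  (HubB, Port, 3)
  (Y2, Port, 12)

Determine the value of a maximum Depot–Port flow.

Augment Depot→HubC→Y2→Port: bottleneck 3, flow now 3.
Augment Depot→HubA→Jct1→Port: bottleneck 2, flow now 5.
Augment Depot→Jct3→Jct1→Port: bottleneck 3, flow now 8.
Augment Depot→Jct3→Y2→Port: bottleneck 1, flow now 9.
No augmenting path remains; maximum flow = 9.
In the residual graph, reachable from Depot: {Depot}.
Min-cut edges: Depot→HubC (3), Depot→HubA (2), Depot→Jct3 (4); capacity 3 + 2 + 4 = 9.
This cut is saturated, so no flow can exceed 9.

9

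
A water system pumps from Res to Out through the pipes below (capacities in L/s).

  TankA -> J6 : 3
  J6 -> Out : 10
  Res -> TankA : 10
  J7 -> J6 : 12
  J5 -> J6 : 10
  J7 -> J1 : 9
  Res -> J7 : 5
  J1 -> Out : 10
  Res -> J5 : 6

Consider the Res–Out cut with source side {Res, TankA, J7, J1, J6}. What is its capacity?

Edges leaving {Res, TankA, J7, J1, J6}: Res→J5 (6), J1→Out (10), J6→Out (10).
Cut capacity = 6 + 10 + 10 = 26.

26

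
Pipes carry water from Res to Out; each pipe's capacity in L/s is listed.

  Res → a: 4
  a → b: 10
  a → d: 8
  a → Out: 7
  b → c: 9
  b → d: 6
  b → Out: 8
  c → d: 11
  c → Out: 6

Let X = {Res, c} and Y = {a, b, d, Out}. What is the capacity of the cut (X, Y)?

21

Edges leaving {Res, c}: Res→a (4), c→d (11), c→Out (6).
Cut capacity = 4 + 11 + 6 = 21.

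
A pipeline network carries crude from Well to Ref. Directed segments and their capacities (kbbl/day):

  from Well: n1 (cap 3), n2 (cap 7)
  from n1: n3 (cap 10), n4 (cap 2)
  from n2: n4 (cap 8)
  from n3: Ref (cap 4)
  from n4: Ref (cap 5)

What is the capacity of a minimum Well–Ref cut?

Augment Well→n1→n3→Ref: bottleneck 3, flow now 3.
Augment Well→n2→n4→Ref: bottleneck 5, flow now 8.
No augmenting path remains; maximum flow = 8.
By max-flow min-cut, the minimum cut capacity equals the max flow.
In the residual graph, reachable from Well: {Well, n2, n4}.
Min-cut edges: Well→n1 (3), n4→Ref (5); capacity 3 + 5 = 8.

8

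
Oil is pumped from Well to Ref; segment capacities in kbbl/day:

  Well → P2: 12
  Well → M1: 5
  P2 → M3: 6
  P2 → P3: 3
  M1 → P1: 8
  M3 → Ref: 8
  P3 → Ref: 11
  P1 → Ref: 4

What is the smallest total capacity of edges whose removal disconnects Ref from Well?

Augment Well→P2→M3→Ref: bottleneck 6, flow now 6.
Augment Well→P2→P3→Ref: bottleneck 3, flow now 9.
Augment Well→M1→P1→Ref: bottleneck 4, flow now 13.
No augmenting path remains; maximum flow = 13.
By max-flow min-cut, the minimum cut capacity equals the max flow.
In the residual graph, reachable from Well: {Well, P2, M1, P1}.
Min-cut edges: P2→M3 (6), P2→P3 (3), P1→Ref (4); capacity 6 + 3 + 4 = 13.

13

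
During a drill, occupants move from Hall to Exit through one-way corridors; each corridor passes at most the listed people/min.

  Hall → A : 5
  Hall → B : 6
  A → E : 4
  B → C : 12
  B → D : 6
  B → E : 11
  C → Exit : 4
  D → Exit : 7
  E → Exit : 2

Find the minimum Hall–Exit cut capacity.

8

Augment Hall→A→E→Exit: bottleneck 2, flow now 2.
Augment Hall→B→C→Exit: bottleneck 4, flow now 6.
Augment Hall→B→D→Exit: bottleneck 2, flow now 8.
No augmenting path remains; maximum flow = 8.
By max-flow min-cut, the minimum cut capacity equals the max flow.
In the residual graph, reachable from Hall: {Hall, A, E}.
Min-cut edges: Hall→B (6), E→Exit (2); capacity 6 + 2 = 8.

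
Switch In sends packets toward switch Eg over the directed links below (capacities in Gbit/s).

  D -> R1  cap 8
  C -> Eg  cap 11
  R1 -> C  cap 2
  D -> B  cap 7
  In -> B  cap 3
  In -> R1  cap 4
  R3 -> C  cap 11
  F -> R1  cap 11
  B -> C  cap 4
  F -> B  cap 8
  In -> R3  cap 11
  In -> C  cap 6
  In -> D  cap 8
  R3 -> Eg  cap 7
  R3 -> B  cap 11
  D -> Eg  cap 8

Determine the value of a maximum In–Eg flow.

Augment In→D→Eg: bottleneck 8, flow now 8.
Augment In→R3→Eg: bottleneck 7, flow now 15.
Augment In→C→Eg: bottleneck 6, flow now 21.
Augment In→R3→C→Eg: bottleneck 4, flow now 25.
Augment In→R1→C→Eg: bottleneck 1, flow now 26.
No augmenting path remains; maximum flow = 26.
In the residual graph, reachable from In: {In, R3, R1, B, C}.
Min-cut edges: In→D (8), R3→Eg (7), C→Eg (11); capacity 8 + 7 + 11 = 26.
This cut is saturated, so no flow can exceed 26.

26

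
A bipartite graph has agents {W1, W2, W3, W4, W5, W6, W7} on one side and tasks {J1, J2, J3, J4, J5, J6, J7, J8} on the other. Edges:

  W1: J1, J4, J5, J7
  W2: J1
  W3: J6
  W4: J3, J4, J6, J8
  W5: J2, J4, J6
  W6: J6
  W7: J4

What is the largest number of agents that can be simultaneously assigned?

Unit-capacity flow: source→left, listed edges, right→sink; max matching = max flow.
Augmenting path W1→J1 (+1); matched 1.
Augmenting path W3→J6 (+1); matched 2.
Augmenting path W4→J3 (+1); matched 3.
Augmenting path W5→J2 (+1); matched 4.
Augmenting path W7→J4 (+1); matched 5.
Augmenting path W2→J1→W1→J5 (+1); matched 6.
No augmenting path remains; maximum matching = 6.
König certificate: {W1, W2, W4, W5, W7, J6} is a vertex cover of size 6 (every listed pair touches it), so no matching can be larger.

6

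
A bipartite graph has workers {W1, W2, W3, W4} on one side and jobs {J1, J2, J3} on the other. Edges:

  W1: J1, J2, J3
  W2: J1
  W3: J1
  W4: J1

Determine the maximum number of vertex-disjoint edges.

2

Unit-capacity flow: source→left, listed edges, right→sink; max matching = max flow.
Augmenting path W1→J1 (+1); matched 1.
Augmenting path W2→J1→W1→J2 (+1); matched 2.
No augmenting path remains; maximum matching = 2.
König certificate: {W1, J1} is a vertex cover of size 2 (every listed pair touches it), so no matching can be larger.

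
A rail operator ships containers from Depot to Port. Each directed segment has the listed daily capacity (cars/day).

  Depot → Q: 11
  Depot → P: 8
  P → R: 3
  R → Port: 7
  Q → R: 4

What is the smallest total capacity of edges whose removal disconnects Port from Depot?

Augment Depot→P→R→Port: bottleneck 3, flow now 3.
Augment Depot→Q→R→Port: bottleneck 4, flow now 7.
No augmenting path remains; maximum flow = 7.
By max-flow min-cut, the minimum cut capacity equals the max flow.
In the residual graph, reachable from Depot: {Depot, P, Q}.
Min-cut edges: P→R (3), Q→R (4); capacity 3 + 4 = 7.

7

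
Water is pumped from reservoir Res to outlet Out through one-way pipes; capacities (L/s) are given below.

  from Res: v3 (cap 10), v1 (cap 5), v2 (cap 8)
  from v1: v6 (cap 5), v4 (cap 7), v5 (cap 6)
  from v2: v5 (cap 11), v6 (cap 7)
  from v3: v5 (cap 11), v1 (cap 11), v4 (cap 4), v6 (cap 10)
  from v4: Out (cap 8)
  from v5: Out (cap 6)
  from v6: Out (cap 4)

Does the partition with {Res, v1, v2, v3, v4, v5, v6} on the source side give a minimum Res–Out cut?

Given cut capacity: 8 + 6 + 4 = 18.
Augment Res→v1→v4→Out: bottleneck 5, flow now 5.
Augment Res→v2→v5→Out: bottleneck 6, flow now 11.
Augment Res→v2→v6→Out: bottleneck 2, flow now 13.
Augment Res→v3→v4→Out: bottleneck 3, flow now 16.
Augment Res→v3→v6→Out: bottleneck 2, flow now 18.
No augmenting path remains; maximum flow = 18.
Cut capacity 18 equals the max flow, so it is a minimum cut.

Yes — it is a minimum cut (capacity 18).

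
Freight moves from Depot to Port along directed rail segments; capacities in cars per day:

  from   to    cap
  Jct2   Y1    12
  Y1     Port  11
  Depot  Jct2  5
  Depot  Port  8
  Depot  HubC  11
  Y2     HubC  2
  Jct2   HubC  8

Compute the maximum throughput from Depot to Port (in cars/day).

13

Augment Depot→Port: bottleneck 8, flow now 8.
Augment Depot→Jct2→Y1→Port: bottleneck 5, flow now 13.
No augmenting path remains; maximum flow = 13.
In the residual graph, reachable from Depot: {Depot, HubC}.
Min-cut edges: Depot→Jct2 (5), Depot→Port (8); capacity 5 + 8 = 13.
This cut is saturated, so no flow can exceed 13.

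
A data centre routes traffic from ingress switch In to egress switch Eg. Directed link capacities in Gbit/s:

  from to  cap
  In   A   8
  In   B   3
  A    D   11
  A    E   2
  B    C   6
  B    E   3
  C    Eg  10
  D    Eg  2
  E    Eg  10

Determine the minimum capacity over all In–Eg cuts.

7

Augment In→A→D→Eg: bottleneck 2, flow now 2.
Augment In→A→E→Eg: bottleneck 2, flow now 4.
Augment In→B→C→Eg: bottleneck 3, flow now 7.
No augmenting path remains; maximum flow = 7.
By max-flow min-cut, the minimum cut capacity equals the max flow.
In the residual graph, reachable from In: {In, A, D}.
Min-cut edges: In→B (3), A→E (2), D→Eg (2); capacity 3 + 2 + 2 = 7.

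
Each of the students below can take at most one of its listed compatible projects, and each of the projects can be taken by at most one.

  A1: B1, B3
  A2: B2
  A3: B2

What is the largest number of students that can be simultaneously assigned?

2

Unit-capacity flow: source→left, listed edges, right→sink; max matching = max flow.
Augmenting path A1→B1 (+1); matched 1.
Augmenting path A2→B2 (+1); matched 2.
No augmenting path remains; maximum matching = 2.
König certificate: {A1, B2} is a vertex cover of size 2 (every listed pair touches it), so no matching can be larger.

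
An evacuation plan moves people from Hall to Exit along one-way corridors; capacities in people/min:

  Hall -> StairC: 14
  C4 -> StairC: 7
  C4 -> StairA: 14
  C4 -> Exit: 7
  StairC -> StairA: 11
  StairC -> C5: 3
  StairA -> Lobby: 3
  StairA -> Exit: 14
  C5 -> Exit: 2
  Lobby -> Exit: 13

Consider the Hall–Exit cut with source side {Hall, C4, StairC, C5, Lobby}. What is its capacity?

Edges leaving {Hall, C4, StairC, C5, Lobby}: C4→StairA (14), C4→Exit (7), StairC→StairA (11), C5→Exit (2), Lobby→Exit (13).
Cut capacity = 14 + 7 + 11 + 2 + 13 = 47.

47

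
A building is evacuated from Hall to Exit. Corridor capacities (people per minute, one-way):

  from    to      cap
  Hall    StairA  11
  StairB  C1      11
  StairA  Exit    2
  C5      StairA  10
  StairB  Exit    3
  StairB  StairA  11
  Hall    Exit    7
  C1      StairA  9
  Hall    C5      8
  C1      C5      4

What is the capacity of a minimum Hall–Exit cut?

9

Augment Hall→Exit: bottleneck 7, flow now 7.
Augment Hall→StairA→Exit: bottleneck 2, flow now 9.
No augmenting path remains; maximum flow = 9.
By max-flow min-cut, the minimum cut capacity equals the max flow.
In the residual graph, reachable from Hall: {Hall, C5, StairA}.
Min-cut edges: Hall→Exit (7), StairA→Exit (2); capacity 7 + 2 = 9.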